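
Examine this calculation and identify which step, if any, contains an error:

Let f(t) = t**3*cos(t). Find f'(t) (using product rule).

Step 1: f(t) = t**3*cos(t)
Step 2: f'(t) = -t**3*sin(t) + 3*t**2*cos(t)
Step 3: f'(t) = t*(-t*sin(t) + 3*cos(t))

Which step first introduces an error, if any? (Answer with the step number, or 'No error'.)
Step 3

Step 3 is incorrect due to a wrong exponent.
The step shows: t*(-t*sin(t) + 3*cos(t))
The correct value should be: t**2*(-t*sin(t) + 3*cos(t))

Explanation: The exponent 2 on t was incorrectly written as 1: the term t**2*(-t*sin(t) + 3*cos(t)) was incorrectly written as t*(-t*sin(t) + 3*cos(t))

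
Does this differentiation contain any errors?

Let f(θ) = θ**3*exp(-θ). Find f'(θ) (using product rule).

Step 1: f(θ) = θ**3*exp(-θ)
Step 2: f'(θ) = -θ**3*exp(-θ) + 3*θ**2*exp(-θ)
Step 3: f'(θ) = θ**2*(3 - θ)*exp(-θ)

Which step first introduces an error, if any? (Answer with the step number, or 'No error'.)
No error

All steps in this derivation are correct.
The final answer f'(θ) = θ**2*(3 - θ)*exp(-θ) is valid.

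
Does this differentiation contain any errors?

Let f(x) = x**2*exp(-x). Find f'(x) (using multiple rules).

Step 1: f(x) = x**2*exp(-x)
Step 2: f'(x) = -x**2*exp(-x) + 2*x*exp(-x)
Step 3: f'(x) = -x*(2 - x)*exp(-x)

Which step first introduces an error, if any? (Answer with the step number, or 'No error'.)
Step 3

Step 3 is incorrect due to a sign flip.
The step shows: -x*(2 - x)*exp(-x)
The correct value should be: x*(2 - x)*exp(-x)

Explanation: The sign of the whole expression was flipped: the term x*(2 - x)*exp(-x) was incorrectly written as -x*(2 - x)*exp(-x)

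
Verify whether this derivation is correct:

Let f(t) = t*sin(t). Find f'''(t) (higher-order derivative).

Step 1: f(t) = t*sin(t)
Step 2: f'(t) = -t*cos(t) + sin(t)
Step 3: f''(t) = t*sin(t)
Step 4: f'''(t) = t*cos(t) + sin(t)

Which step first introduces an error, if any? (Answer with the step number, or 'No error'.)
Step 2

Step 2 is incorrect due to a sign flip.
The step shows: -t*cos(t) + sin(t)
The correct value should be: t*cos(t) + sin(t)

Explanation: The sign of one term was flipped: the term t*cos(t) was incorrectly written as -t*cos(t)
The later steps are derived from this incorrect expression, so the error originates in Step 2.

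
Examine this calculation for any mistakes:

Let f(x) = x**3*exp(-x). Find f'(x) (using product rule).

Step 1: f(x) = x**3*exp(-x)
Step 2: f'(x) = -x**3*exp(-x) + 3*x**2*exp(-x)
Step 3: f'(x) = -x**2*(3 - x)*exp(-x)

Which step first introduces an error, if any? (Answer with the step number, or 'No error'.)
Step 3

Step 3 is incorrect due to a sign flip.
The step shows: -x**2*(3 - x)*exp(-x)
The correct value should be: x**2*(3 - x)*exp(-x)

Explanation: The sign of the whole expression was flipped: the term x**2*(3 - x)*exp(-x) was incorrectly written as -x**2*(3 - x)*exp(-x)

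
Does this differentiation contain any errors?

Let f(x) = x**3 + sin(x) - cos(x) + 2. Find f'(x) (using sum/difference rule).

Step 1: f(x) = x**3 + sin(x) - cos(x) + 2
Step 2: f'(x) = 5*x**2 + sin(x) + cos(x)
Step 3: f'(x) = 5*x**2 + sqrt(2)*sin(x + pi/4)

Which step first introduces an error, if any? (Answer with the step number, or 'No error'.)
Step 2

Step 2 is incorrect due to a wrong coefficient.
The step shows: 5*x**2 + sin(x) + cos(x)
The correct value should be: 3*x**2 + sin(x) + cos(x)

Explanation: The coefficient 3 was incorrectly written as 5: the term 3*x**2 was incorrectly written as 5*x**2
The later steps are derived from this incorrect expression, so the error originates in Step 2.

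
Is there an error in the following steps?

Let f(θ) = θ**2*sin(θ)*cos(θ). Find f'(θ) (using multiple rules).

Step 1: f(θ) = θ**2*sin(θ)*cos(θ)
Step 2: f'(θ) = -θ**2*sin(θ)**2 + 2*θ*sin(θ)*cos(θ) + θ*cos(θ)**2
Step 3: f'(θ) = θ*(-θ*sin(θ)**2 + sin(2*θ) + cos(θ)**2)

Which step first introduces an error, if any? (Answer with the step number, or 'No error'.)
Step 2

Step 2 is incorrect due to a wrong exponent.
The step shows: -θ**2*sin(θ)**2 + 2*θ*sin(θ)*cos(θ) + θ*cos(θ)**2
The correct value should be: -θ**2*sin(θ)**2 + θ**2*cos(θ)**2 + 2*θ*sin(θ)*cos(θ)

Explanation: The exponent 2 on θ was incorrectly written as 1: the term θ**2*cos(θ)**2 was incorrectly written as θ*cos(θ)**2
The later steps are derived from this incorrect expression, so the error originates in Step 2.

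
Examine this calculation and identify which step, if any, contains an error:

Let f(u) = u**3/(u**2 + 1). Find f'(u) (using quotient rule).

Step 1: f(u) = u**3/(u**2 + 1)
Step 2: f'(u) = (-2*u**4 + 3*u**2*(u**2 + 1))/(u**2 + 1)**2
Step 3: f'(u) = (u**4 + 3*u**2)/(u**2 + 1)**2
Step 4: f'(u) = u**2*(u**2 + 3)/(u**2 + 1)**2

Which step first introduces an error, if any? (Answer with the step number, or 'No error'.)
No error

All steps in this derivation are correct.
The final answer f'(u) = u**2*(u**2 + 3)/(u**2 + 1)**2 is valid.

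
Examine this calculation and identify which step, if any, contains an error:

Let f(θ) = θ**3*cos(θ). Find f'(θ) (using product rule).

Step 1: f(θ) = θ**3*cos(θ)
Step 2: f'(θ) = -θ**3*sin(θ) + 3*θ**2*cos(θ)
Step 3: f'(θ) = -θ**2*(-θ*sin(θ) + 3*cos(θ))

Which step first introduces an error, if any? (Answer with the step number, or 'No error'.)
Step 3

Step 3 is incorrect due to a sign flip.
The step shows: -θ**2*(-θ*sin(θ) + 3*cos(θ))
The correct value should be: θ**2*(-θ*sin(θ) + 3*cos(θ))

Explanation: The sign of the whole expression was flipped: the term θ**2*(-θ*sin(θ) + 3*cos(θ)) was incorrectly written as -θ**2*(-θ*sin(θ) + 3*cos(θ))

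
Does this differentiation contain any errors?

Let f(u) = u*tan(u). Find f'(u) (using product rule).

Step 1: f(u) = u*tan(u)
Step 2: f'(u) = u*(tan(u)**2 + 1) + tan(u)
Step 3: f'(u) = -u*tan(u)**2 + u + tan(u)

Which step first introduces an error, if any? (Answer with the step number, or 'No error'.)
Step 3

Step 3 is incorrect due to a sign flip.
The step shows: -u*tan(u)**2 + u + tan(u)
The correct value should be: u*tan(u)**2 + u + tan(u)

Explanation: The sign of one term was flipped: the term u*tan(u)**2 was incorrectly written as -u*tan(u)**2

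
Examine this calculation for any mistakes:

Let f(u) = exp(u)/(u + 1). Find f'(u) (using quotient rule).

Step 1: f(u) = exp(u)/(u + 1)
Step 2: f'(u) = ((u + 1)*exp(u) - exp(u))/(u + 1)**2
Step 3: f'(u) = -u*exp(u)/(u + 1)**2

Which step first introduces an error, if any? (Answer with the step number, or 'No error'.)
Step 3

Step 3 is incorrect due to a sign flip.
The step shows: -u*exp(u)/(u + 1)**2
The correct value should be: u*exp(u)/(u + 1)**2

Explanation: The sign of the whole expression was flipped: the term u*exp(u)/(u + 1)**2 was incorrectly written as -u*exp(u)/(u + 1)**2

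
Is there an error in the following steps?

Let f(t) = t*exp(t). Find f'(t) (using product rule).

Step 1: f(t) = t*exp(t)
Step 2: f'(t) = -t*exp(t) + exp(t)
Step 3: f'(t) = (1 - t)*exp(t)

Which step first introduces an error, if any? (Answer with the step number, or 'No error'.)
Step 2

Step 2 is incorrect due to a sign flip.
The step shows: -t*exp(t) + exp(t)
The correct value should be: t*exp(t) + exp(t)

Explanation: The sign of one term was flipped: the term t*exp(t) was incorrectly written as -t*exp(t)
The later steps are derived from this incorrect expression, so the error originates in Step 2.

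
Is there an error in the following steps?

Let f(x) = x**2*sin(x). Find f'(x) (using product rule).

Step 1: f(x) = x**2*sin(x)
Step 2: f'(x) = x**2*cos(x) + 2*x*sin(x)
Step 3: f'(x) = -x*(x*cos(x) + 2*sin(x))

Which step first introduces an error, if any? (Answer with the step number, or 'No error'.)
Step 3

Step 3 is incorrect due to a sign flip.
The step shows: -x*(x*cos(x) + 2*sin(x))
The correct value should be: x*(x*cos(x) + 2*sin(x))

Explanation: The sign of the whole expression was flipped: the term x*(x*cos(x) + 2*sin(x)) was incorrectly written as -x*(x*cos(x) + 2*sin(x))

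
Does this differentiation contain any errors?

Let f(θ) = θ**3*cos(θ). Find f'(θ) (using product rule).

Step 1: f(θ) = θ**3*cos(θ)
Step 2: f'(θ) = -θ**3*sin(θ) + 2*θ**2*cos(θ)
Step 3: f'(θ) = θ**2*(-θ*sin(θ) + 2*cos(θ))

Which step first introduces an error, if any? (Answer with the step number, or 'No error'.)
Step 2

Step 2 is incorrect due to a wrong coefficient.
The step shows: -θ**3*sin(θ) + 2*θ**2*cos(θ)
The correct value should be: -θ**3*sin(θ) + 3*θ**2*cos(θ)

Explanation: The coefficient 3 was incorrectly written as 2: the term 3*θ**2*cos(θ) was incorrectly written as 2*θ**2*cos(θ)
The later steps are derived from this incorrect expression, so the error originates in Step 2.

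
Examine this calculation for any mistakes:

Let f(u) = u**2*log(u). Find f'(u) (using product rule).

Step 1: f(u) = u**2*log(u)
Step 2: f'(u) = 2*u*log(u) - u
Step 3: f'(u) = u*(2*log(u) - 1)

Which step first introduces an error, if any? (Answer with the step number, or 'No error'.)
Step 2

Step 2 is incorrect due to a sign flip.
The step shows: 2*u*log(u) - u
The correct value should be: 2*u*log(u) + u

Explanation: The sign of one term was flipped: the term u was incorrectly written as -u
The later steps are derived from this incorrect expression, so the error originates in Step 2.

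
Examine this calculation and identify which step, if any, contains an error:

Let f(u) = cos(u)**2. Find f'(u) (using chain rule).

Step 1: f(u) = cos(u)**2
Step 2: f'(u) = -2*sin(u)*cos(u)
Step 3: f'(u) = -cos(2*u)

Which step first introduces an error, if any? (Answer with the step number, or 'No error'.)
Step 3

Step 3 is incorrect due to a wrong trig function.
The step shows: -cos(2*u)
The correct value should be: -sin(2*u)

Explanation: sin(2*u) was incorrectly written as cos(2*u): the term -sin(2*u) was incorrectly written as -cos(2*u)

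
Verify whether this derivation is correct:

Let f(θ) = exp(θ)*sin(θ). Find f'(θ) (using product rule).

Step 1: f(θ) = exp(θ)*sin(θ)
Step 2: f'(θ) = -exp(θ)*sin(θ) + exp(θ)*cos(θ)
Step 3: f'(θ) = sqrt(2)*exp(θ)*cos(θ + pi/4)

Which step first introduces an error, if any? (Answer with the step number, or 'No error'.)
Step 2

Step 2 is incorrect due to a sign flip.
The step shows: -exp(θ)*sin(θ) + exp(θ)*cos(θ)
The correct value should be: exp(θ)*sin(θ) + exp(θ)*cos(θ)

Explanation: The sign of one term was flipped: the term exp(θ)*sin(θ) was incorrectly written as -exp(θ)*sin(θ)
The later steps are derived from this incorrect expression, so the error originates in Step 2.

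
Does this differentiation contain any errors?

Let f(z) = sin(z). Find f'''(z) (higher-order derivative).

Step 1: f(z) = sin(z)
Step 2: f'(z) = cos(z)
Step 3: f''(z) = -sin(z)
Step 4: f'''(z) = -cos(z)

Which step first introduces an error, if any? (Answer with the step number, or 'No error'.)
No error

All steps in this derivation are correct.
The final answer f'''(z) = -cos(z) is valid.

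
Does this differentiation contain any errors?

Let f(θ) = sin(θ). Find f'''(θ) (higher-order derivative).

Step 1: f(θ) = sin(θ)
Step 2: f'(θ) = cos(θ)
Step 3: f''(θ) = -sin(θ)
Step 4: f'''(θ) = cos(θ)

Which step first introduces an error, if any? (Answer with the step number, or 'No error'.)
Step 4

Step 4 is incorrect due to a sign flip.
The step shows: cos(θ)
The correct value should be: -cos(θ)

Explanation: The sign of the whole expression was flipped: the term -cos(θ) was incorrectly written as cos(θ)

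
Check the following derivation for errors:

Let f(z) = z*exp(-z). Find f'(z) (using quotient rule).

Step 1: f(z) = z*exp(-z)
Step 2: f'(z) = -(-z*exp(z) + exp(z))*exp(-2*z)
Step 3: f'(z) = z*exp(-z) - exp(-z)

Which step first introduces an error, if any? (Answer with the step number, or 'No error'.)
Step 2

Step 2 is incorrect due to a sign flip.
The step shows: -(-z*exp(z) + exp(z))*exp(-2*z)
The correct value should be: (-z*exp(z) + exp(z))*exp(-2*z)

Explanation: The sign of the whole expression was flipped: the term (-z*exp(z) + exp(z))*exp(-2*z) was incorrectly written as -(-z*exp(z) + exp(z))*exp(-2*z)
The later steps are derived from this incorrect expression, so the error originates in Step 2.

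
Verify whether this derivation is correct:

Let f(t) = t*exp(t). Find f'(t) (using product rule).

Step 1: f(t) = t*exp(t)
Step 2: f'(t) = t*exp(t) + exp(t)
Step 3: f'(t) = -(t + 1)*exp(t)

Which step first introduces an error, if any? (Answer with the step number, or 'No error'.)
Step 3

Step 3 is incorrect due to a sign flip.
The step shows: -(t + 1)*exp(t)
The correct value should be: (t + 1)*exp(t)

Explanation: The sign of the whole expression was flipped: the term (t + 1)*exp(t) was incorrectly written as -(t + 1)*exp(t)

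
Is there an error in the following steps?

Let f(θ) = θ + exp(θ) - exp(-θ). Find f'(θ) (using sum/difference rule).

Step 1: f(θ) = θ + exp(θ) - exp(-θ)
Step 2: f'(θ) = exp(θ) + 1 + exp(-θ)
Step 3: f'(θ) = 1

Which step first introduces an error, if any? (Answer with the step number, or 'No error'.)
Step 3

Step 3 is incorrect due to a dropped term.
The step shows: 1
The correct value should be: 2*cosh(θ) + 1

Explanation: A term was dropped: the term 2*cosh(θ) was incorrectly omitted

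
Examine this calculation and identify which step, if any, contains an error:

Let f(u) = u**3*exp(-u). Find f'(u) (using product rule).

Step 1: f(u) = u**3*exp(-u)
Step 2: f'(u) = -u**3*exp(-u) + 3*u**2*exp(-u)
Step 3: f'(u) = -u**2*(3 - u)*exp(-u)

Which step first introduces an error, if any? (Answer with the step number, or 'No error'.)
Step 3

Step 3 is incorrect due to a sign flip.
The step shows: -u**2*(3 - u)*exp(-u)
The correct value should be: u**2*(3 - u)*exp(-u)

Explanation: The sign of the whole expression was flipped: the term u**2*(3 - u)*exp(-u) was incorrectly written as -u**2*(3 - u)*exp(-u)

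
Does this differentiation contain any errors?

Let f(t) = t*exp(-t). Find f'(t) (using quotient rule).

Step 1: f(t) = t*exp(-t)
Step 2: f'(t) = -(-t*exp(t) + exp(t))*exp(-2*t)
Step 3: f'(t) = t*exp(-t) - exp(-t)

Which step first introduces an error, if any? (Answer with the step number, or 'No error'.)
Step 2

Step 2 is incorrect due to a sign flip.
The step shows: -(-t*exp(t) + exp(t))*exp(-2*t)
The correct value should be: (-t*exp(t) + exp(t))*exp(-2*t)

Explanation: The sign of the whole expression was flipped: the term (-t*exp(t) + exp(t))*exp(-2*t) was incorrectly written as -(-t*exp(t) + exp(t))*exp(-2*t)
The later steps are derived from this incorrect expression, so the error originates in Step 2.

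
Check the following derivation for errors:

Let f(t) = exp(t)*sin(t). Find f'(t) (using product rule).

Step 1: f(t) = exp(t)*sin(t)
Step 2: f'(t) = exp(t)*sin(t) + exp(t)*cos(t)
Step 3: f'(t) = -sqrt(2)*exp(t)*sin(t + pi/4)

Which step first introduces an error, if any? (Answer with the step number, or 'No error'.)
Step 3

Step 3 is incorrect due to a sign flip.
The step shows: -sqrt(2)*exp(t)*sin(t + pi/4)
The correct value should be: sqrt(2)*exp(t)*sin(t + pi/4)

Explanation: The sign of the whole expression was flipped: the term sqrt(2)*exp(t)*sin(t + pi/4) was incorrectly written as -sqrt(2)*exp(t)*sin(t + pi/4)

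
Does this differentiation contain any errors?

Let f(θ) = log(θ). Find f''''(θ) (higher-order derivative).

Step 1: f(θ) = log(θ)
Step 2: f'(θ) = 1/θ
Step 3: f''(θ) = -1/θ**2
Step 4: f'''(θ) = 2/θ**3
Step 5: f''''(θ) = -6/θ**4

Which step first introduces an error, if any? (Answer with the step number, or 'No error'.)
No error

All steps in this derivation are correct.
The final answer f''''(θ) = -6/θ**4 is valid.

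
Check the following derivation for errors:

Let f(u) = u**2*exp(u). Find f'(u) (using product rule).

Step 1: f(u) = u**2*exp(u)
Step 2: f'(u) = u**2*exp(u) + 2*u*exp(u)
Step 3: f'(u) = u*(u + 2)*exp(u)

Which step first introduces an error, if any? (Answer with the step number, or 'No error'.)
No error

All steps in this derivation are correct.
The final answer f'(u) = u*(u + 2)*exp(u) is valid.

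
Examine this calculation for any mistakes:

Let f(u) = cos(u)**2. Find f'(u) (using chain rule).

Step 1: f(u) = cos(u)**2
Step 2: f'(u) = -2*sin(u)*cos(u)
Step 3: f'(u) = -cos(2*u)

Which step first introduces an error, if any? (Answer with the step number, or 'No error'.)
Step 3

Step 3 is incorrect due to a wrong trig function.
The step shows: -cos(2*u)
The correct value should be: -sin(2*u)

Explanation: sin(2*u) was incorrectly written as cos(2*u): the term -sin(2*u) was incorrectly written as -cos(2*u)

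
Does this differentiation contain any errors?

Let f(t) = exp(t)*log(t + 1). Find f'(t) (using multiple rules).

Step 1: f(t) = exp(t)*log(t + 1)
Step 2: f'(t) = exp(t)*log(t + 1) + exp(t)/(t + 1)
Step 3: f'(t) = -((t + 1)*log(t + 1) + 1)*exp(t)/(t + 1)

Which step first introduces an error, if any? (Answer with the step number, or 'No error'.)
Step 3

Step 3 is incorrect due to a sign flip.
The step shows: -((t + 1)*log(t + 1) + 1)*exp(t)/(t + 1)
The correct value should be: ((t + 1)*log(t + 1) + 1)*exp(t)/(t + 1)

Explanation: The sign of the whole expression was flipped: the term ((t + 1)*log(t + 1) + 1)*exp(t)/(t + 1) was incorrectly written as -((t + 1)*log(t + 1) + 1)*exp(t)/(t + 1)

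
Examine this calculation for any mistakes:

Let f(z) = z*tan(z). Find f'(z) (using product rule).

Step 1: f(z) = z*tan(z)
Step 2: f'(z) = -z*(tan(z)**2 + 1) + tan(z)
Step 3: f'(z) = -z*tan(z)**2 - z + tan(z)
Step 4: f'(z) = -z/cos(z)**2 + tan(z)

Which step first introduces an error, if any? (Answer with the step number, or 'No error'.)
Step 2

Step 2 is incorrect due to a sign flip.
The step shows: -z*(tan(z)**2 + 1) + tan(z)
The correct value should be: z*(tan(z)**2 + 1) + tan(z)

Explanation: The sign of one term was flipped: the term z*(tan(z)**2 + 1) was incorrectly written as -z*(tan(z)**2 + 1)
The later steps are derived from this incorrect expression, so the error originates in Step 2.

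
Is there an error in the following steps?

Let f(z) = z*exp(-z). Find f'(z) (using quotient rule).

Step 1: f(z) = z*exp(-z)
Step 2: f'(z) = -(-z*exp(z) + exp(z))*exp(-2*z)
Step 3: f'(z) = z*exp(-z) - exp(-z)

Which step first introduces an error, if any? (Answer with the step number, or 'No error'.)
Step 2

Step 2 is incorrect due to a sign flip.
The step shows: -(-z*exp(z) + exp(z))*exp(-2*z)
The correct value should be: (-z*exp(z) + exp(z))*exp(-2*z)

Explanation: The sign of the whole expression was flipped: the term (-z*exp(z) + exp(z))*exp(-2*z) was incorrectly written as -(-z*exp(z) + exp(z))*exp(-2*z)
The later steps are derived from this incorrect expression, so the error originates in Step 2.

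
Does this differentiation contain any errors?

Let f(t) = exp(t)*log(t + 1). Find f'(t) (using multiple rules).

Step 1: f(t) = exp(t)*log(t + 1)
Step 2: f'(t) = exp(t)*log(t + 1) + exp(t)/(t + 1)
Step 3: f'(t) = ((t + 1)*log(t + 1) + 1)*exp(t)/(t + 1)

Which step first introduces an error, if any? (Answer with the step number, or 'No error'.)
No error

All steps in this derivation are correct.
The final answer f'(t) = ((t + 1)*log(t + 1) + 1)*exp(t)/(t + 1) is valid.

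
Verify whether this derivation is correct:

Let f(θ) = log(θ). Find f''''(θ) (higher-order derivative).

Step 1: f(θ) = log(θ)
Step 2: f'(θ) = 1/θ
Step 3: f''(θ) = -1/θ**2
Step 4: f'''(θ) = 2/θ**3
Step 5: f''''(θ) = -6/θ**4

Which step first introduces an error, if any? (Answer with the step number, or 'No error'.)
No error

All steps in this derivation are correct.
The final answer f''''(θ) = -6/θ**4 is valid.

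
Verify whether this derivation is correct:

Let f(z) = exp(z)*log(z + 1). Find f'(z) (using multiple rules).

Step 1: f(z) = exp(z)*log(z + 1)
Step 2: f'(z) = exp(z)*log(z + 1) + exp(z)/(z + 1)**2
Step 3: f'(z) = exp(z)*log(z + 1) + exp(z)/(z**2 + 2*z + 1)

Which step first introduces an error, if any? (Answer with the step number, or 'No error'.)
Step 2

Step 2 is incorrect due to a wrong exponent.
The step shows: exp(z)*log(z + 1) + exp(z)/(z + 1)**2
The correct value should be: exp(z)*log(z + 1) + exp(z)/(z + 1)

Explanation: The exponent -1 on z + 1 was incorrectly written as -2: the term exp(z)/(z + 1) was incorrectly written as exp(z)/(z + 1)**2
The later steps are derived from this incorrect expression, so the error originates in Step 2.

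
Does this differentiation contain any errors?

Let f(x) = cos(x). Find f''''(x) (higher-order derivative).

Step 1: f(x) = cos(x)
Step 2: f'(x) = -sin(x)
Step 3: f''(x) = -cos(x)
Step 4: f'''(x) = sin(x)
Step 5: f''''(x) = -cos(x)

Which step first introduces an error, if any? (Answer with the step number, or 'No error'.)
Step 5

Step 5 is incorrect due to a sign flip.
The step shows: -cos(x)
The correct value should be: cos(x)

Explanation: The sign of the whole expression was flipped: the term cos(x) was incorrectly written as -cos(x)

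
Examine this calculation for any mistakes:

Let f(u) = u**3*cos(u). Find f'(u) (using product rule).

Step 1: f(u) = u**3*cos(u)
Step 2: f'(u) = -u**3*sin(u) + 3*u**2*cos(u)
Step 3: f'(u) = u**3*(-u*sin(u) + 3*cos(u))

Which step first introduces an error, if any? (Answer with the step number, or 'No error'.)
Step 3

Step 3 is incorrect due to a wrong exponent.
The step shows: u**3*(-u*sin(u) + 3*cos(u))
The correct value should be: u**2*(-u*sin(u) + 3*cos(u))

Explanation: The exponent 2 on u was incorrectly written as 3: the term u**2*(-u*sin(u) + 3*cos(u)) was incorrectly written as u**3*(-u*sin(u) + 3*cos(u))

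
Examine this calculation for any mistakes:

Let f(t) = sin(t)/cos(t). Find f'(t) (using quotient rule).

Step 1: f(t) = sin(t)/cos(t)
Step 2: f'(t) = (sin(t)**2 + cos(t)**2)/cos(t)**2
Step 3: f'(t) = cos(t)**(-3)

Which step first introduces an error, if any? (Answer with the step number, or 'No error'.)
Step 3

Step 3 is incorrect due to a wrong exponent.
The step shows: cos(t)**(-3)
The correct value should be: cos(t)**(-2)

Explanation: The exponent -2 on cos(t) was incorrectly written as -3: the term cos(t)**(-2) was incorrectly written as cos(t)**(-3)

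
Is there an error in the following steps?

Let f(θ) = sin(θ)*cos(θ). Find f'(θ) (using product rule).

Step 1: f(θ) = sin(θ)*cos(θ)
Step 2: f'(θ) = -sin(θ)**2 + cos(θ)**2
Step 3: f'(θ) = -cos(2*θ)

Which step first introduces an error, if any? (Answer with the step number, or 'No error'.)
Step 3

Step 3 is incorrect due to a sign flip.
The step shows: -cos(2*θ)
The correct value should be: cos(2*θ)

Explanation: The sign of the whole expression was flipped: the term cos(2*θ) was incorrectly written as -cos(2*θ)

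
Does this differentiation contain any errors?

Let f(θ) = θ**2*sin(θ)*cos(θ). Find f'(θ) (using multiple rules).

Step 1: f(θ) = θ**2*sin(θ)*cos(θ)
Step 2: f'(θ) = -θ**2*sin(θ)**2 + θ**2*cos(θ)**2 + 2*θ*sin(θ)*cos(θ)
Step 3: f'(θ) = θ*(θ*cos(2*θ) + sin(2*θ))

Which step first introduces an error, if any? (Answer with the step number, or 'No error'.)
No error

All steps in this derivation are correct.
The final answer f'(θ) = θ*(θ*cos(2*θ) + sin(2*θ)) is valid.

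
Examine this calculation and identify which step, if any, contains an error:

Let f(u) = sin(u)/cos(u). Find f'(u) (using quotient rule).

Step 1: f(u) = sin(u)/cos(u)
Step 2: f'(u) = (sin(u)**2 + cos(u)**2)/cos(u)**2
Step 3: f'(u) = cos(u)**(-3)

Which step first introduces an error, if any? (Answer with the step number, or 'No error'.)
Step 3

Step 3 is incorrect due to a wrong exponent.
The step shows: cos(u)**(-3)
The correct value should be: cos(u)**(-2)

Explanation: The exponent -2 on cos(u) was incorrectly written as -3: the term cos(u)**(-2) was incorrectly written as cos(u)**(-3)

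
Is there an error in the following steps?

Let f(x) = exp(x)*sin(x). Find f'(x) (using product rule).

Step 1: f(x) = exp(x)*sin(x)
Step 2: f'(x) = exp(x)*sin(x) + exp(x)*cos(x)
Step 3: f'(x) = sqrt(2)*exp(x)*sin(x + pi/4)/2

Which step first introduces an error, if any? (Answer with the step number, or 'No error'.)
Step 3

Step 3 is incorrect due to a wrong exponent.
The step shows: sqrt(2)*exp(x)*sin(x + pi/4)/2
The correct value should be: sqrt(2)*exp(x)*sin(x + pi/4)

Explanation: The exponent 1/2 on 2 was incorrectly written as -1/2: the term sqrt(2)*exp(x)*sin(x + pi/4) was incorrectly written as sqrt(2)*exp(x)*sin(x + pi/4)/2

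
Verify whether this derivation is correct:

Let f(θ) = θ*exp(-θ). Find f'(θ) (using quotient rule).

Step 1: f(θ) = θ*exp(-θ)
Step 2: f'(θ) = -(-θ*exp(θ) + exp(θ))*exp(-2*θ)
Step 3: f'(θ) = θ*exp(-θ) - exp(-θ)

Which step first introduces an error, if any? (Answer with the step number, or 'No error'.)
Step 2

Step 2 is incorrect due to a sign flip.
The step shows: -(-θ*exp(θ) + exp(θ))*exp(-2*θ)
The correct value should be: (-θ*exp(θ) + exp(θ))*exp(-2*θ)

Explanation: The sign of the whole expression was flipped: the term (-θ*exp(θ) + exp(θ))*exp(-2*θ) was incorrectly written as -(-θ*exp(θ) + exp(θ))*exp(-2*θ)
The later steps are derived from this incorrect expression, so the error originates in Step 2.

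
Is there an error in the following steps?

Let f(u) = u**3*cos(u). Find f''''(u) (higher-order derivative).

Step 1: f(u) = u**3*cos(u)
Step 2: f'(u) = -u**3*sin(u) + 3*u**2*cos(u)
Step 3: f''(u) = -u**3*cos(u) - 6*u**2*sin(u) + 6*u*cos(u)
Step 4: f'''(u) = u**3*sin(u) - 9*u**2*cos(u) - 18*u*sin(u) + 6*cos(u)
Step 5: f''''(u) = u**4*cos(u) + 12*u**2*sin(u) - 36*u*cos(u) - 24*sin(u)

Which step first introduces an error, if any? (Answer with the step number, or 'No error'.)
Step 5

Step 5 is incorrect due to a wrong exponent.
The step shows: u**4*cos(u) + 12*u**2*sin(u) - 36*u*cos(u) - 24*sin(u)
The correct value should be: u**3*cos(u) + 12*u**2*sin(u) - 36*u*cos(u) - 24*sin(u)

Explanation: The exponent 3 on u was incorrectly written as 4: the term u**3*cos(u) was incorrectly written as u**4*cos(u)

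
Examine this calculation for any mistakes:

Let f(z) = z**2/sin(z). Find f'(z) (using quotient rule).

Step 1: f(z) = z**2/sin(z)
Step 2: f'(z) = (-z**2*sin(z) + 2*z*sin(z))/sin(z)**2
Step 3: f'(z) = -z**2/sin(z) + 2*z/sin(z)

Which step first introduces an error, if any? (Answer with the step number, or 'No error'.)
Step 2

Step 2 is incorrect due to a wrong trig function.
The step shows: (-z**2*sin(z) + 2*z*sin(z))/sin(z)**2
The correct value should be: (-z**2*cos(z) + 2*z*sin(z))/sin(z)**2

Explanation: cos(z) was incorrectly written as sin(z): the term (-z**2*cos(z) + 2*z*sin(z))/sin(z)**2 was incorrectly written as (-z**2*sin(z) + 2*z*sin(z))/sin(z)**2
The later steps are derived from this incorrect expression, so the error originates in Step 2.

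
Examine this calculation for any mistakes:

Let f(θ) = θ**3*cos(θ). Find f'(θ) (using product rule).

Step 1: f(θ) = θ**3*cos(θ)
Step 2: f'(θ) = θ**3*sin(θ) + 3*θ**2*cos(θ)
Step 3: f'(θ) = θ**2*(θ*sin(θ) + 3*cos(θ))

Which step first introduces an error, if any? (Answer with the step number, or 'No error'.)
Step 2

Step 2 is incorrect due to a sign flip.
The step shows: θ**3*sin(θ) + 3*θ**2*cos(θ)
The correct value should be: -θ**3*sin(θ) + 3*θ**2*cos(θ)

Explanation: The sign of one term was flipped: the term -θ**3*sin(θ) was incorrectly written as θ**3*sin(θ)
The later steps are derived from this incorrect expression, so the error originates in Step 2.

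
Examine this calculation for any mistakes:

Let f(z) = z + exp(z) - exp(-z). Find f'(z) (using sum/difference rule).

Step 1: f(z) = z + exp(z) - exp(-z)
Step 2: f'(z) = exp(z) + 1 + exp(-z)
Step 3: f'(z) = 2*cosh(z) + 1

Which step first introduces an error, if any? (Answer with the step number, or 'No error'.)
No error

All steps in this derivation are correct.
The final answer f'(z) = 2*cosh(z) + 1 is valid.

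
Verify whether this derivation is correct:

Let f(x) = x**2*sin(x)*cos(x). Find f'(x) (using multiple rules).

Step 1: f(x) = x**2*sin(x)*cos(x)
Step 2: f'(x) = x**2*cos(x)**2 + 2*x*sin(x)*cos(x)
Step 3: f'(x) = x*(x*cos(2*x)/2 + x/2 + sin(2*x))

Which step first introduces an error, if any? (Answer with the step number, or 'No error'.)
Step 2

Step 2 is incorrect due to a dropped term.
The step shows: x**2*cos(x)**2 + 2*x*sin(x)*cos(x)
The correct value should be: -x**2*sin(x)**2 + x**2*cos(x)**2 + 2*x*sin(x)*cos(x)

Explanation: A term was dropped: the term -x**2*sin(x)**2 was incorrectly omitted
The later steps are derived from this incorrect expression, so the error originates in Step 2.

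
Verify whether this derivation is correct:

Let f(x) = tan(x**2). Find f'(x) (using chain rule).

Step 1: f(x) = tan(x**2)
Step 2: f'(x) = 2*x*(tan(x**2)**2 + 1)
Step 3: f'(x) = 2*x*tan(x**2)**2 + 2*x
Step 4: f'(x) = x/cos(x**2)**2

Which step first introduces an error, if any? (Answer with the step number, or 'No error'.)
Step 4

Step 4 is incorrect due to a wrong coefficient.
The step shows: x/cos(x**2)**2
The correct value should be: 2*x/cos(x**2)**2

Explanation: The coefficient 2 was incorrectly written as 1: the term 2*x/cos(x**2)**2 was incorrectly written as x/cos(x**2)**2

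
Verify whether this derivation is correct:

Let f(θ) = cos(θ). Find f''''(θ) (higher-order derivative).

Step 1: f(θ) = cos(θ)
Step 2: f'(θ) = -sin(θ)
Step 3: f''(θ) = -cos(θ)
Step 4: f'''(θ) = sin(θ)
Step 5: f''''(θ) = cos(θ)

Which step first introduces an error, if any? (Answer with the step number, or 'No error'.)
No error

All steps in this derivation are correct.
The final answer f''''(θ) = cos(θ) is valid.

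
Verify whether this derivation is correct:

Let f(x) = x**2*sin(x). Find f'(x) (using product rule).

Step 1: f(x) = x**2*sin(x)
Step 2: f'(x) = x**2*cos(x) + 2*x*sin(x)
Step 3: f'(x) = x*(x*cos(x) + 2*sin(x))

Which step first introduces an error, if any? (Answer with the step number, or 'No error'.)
No error

All steps in this derivation are correct.
The final answer f'(x) = x*(x*cos(x) + 2*sin(x)) is valid.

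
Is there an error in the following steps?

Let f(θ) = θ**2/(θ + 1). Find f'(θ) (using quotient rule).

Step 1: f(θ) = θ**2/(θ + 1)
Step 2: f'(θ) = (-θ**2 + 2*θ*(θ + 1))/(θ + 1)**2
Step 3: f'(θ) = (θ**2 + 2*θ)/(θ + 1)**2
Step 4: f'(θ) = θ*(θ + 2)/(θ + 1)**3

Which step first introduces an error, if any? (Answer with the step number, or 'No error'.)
Step 4

Step 4 is incorrect due to a wrong exponent.
The step shows: θ*(θ + 2)/(θ + 1)**3
The correct value should be: θ*(θ + 2)/(θ + 1)**2

Explanation: The exponent -2 on θ + 1 was incorrectly written as -3: the term θ*(θ + 2)/(θ + 1)**2 was incorrectly written as θ*(θ + 2)/(θ + 1)**3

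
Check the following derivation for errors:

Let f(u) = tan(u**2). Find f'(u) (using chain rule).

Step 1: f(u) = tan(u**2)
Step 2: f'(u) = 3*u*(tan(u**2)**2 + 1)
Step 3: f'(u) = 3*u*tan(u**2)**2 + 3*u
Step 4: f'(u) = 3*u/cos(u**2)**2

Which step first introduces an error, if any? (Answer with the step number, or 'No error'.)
Step 2

Step 2 is incorrect due to a wrong coefficient.
The step shows: 3*u*(tan(u**2)**2 + 1)
The correct value should be: 2*u*(tan(u**2)**2 + 1)

Explanation: The coefficient 2 was incorrectly written as 3: the term 2*u*(tan(u**2)**2 + 1) was incorrectly written as 3*u*(tan(u**2)**2 + 1)
The later steps are derived from this incorrect expression, so the error originates in Step 2.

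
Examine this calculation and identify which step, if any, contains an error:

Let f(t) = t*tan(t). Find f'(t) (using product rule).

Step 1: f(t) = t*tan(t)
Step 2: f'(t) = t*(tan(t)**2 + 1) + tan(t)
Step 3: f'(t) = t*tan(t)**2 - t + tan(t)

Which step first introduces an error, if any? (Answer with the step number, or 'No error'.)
Step 3

Step 3 is incorrect due to a sign flip.
The step shows: t*tan(t)**2 - t + tan(t)
The correct value should be: t*tan(t)**2 + t + tan(t)

Explanation: The sign of one term was flipped: the term t was incorrectly written as -t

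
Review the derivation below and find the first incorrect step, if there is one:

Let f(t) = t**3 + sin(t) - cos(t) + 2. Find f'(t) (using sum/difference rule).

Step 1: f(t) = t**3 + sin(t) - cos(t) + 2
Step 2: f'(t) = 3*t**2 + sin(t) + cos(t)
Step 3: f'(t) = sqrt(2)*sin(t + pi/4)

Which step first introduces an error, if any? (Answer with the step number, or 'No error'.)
Step 3

Step 3 is incorrect due to a dropped term.
The step shows: sqrt(2)*sin(t + pi/4)
The correct value should be: 3*t**2 + sqrt(2)*sin(t + pi/4)

Explanation: A term was dropped: the term 3*t**2 was incorrectly omitted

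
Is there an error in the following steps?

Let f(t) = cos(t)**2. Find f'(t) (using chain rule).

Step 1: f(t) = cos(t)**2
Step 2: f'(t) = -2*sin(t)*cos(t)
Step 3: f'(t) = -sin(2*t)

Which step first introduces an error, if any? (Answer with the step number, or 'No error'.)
No error

All steps in this derivation are correct.
The final answer f'(t) = -sin(2*t) is valid.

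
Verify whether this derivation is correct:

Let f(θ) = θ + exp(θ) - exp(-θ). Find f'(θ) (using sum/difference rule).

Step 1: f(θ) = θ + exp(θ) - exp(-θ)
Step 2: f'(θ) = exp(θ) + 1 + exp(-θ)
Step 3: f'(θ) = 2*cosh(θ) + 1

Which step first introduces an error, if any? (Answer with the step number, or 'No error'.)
No error

All steps in this derivation are correct.
The final answer f'(θ) = 2*cosh(θ) + 1 is valid.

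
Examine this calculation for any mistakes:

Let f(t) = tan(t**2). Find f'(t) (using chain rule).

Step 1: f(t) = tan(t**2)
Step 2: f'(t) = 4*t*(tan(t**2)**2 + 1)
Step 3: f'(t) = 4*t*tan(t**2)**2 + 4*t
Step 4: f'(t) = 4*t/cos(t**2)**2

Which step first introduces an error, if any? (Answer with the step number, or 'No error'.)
Step 2

Step 2 is incorrect due to a wrong coefficient.
The step shows: 4*t*(tan(t**2)**2 + 1)
The correct value should be: 2*t*(tan(t**2)**2 + 1)

Explanation: The coefficient 2 was incorrectly written as 4: the term 2*t*(tan(t**2)**2 + 1) was incorrectly written as 4*t*(tan(t**2)**2 + 1)
The later steps are derived from this incorrect expression, so the error originates in Step 2.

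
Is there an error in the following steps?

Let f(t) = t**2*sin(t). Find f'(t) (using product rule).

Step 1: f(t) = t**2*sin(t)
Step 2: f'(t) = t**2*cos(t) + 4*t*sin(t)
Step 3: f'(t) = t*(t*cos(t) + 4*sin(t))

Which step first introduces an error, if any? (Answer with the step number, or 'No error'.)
Step 2

Step 2 is incorrect due to a wrong coefficient.
The step shows: t**2*cos(t) + 4*t*sin(t)
The correct value should be: t**2*cos(t) + 2*t*sin(t)

Explanation: The coefficient 2 was incorrectly written as 4: the term 2*t*sin(t) was incorrectly written as 4*t*sin(t)
The later steps are derived from this incorrect expression, so the error originates in Step 2.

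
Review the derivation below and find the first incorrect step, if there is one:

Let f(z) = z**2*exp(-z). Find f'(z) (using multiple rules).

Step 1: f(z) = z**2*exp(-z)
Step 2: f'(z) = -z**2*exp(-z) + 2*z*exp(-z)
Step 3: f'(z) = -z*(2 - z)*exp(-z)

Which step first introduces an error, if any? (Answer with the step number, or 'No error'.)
Step 3

Step 3 is incorrect due to a sign flip.
The step shows: -z*(2 - z)*exp(-z)
The correct value should be: z*(2 - z)*exp(-z)

Explanation: The sign of the whole expression was flipped: the term z*(2 - z)*exp(-z) was incorrectly written as -z*(2 - z)*exp(-z)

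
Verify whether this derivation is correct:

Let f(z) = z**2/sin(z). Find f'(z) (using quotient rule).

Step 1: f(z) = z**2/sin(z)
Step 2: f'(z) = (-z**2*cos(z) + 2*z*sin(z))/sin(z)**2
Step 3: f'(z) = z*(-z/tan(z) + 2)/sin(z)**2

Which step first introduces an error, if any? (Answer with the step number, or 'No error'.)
Step 3

Step 3 is incorrect due to a wrong exponent.
The step shows: z*(-z/tan(z) + 2)/sin(z)**2
The correct value should be: z*(-z/tan(z) + 2)/sin(z)

Explanation: The exponent -1 on sin(z) was incorrectly written as -2: the term z*(-z/tan(z) + 2)/sin(z) was incorrectly written as z*(-z/tan(z) + 2)/sin(z)**2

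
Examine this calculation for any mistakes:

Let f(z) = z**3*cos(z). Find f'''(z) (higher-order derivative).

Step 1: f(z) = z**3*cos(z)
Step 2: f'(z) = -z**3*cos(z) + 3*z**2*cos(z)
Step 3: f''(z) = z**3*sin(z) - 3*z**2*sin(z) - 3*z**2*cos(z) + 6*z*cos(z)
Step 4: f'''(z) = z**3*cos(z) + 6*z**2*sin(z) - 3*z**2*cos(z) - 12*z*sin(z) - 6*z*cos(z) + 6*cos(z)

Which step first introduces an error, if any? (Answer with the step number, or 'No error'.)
Step 2

Step 2 is incorrect due to a wrong trig function.
The step shows: -z**3*cos(z) + 3*z**2*cos(z)
The correct value should be: -z**3*sin(z) + 3*z**2*cos(z)

Explanation: sin(z) was incorrectly written as cos(z): the term -z**3*sin(z) was incorrectly written as -z**3*cos(z)
The later steps are derived from this incorrect expression, so the error originates in Step 2.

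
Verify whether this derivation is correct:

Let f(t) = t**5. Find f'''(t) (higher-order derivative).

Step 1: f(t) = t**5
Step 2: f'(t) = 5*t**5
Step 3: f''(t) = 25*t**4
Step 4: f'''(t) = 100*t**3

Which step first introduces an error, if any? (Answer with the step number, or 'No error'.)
Step 2

Step 2 is incorrect due to a wrong exponent.
The step shows: 5*t**5
The correct value should be: 5*t**4

Explanation: The exponent 4 on t was incorrectly written as 5: the term 5*t**4 was incorrectly written as 5*t**5
The later steps are derived from this incorrect expression, so the error originates in Step 2.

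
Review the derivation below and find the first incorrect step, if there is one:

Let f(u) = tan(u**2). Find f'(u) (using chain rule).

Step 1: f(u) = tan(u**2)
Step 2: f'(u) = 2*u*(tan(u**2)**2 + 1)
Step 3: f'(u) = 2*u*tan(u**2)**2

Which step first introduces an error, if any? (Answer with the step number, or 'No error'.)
Step 3

Step 3 is incorrect due to a dropped term.
The step shows: 2*u*tan(u**2)**2
The correct value should be: 2*u*tan(u**2)**2 + 2*u

Explanation: A term was dropped: the term 2*u was incorrectly omitted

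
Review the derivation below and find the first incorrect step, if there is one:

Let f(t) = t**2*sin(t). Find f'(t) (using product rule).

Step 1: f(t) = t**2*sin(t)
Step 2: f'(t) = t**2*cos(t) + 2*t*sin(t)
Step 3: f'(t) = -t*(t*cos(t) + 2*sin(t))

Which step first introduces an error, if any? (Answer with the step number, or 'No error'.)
Step 3

Step 3 is incorrect due to a sign flip.
The step shows: -t*(t*cos(t) + 2*sin(t))
The correct value should be: t*(t*cos(t) + 2*sin(t))

Explanation: The sign of the whole expression was flipped: the term t*(t*cos(t) + 2*sin(t)) was incorrectly written as -t*(t*cos(t) + 2*sin(t))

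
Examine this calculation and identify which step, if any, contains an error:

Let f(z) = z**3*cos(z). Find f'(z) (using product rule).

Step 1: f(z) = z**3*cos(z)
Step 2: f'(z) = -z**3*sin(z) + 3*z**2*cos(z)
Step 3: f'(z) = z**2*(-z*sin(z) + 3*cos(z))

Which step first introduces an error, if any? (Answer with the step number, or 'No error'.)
No error

All steps in this derivation are correct.
The final answer f'(z) = z**2*(-z*sin(z) + 3*cos(z)) is valid.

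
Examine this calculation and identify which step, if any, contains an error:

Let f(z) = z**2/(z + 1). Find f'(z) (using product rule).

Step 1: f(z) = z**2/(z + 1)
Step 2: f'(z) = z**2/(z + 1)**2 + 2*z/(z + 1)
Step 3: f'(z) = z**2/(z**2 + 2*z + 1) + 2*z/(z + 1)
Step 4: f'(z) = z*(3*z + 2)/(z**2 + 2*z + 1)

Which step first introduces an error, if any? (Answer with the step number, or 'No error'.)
Step 2

Step 2 is incorrect due to a sign flip.
The step shows: z**2/(z + 1)**2 + 2*z/(z + 1)
The correct value should be: -z**2/(z + 1)**2 + 2*z/(z + 1)

Explanation: The sign of one term was flipped: the term -z**2/(z + 1)**2 was incorrectly written as z**2/(z + 1)**2
The later steps are derived from this incorrect expression, so the error originates in Step 2.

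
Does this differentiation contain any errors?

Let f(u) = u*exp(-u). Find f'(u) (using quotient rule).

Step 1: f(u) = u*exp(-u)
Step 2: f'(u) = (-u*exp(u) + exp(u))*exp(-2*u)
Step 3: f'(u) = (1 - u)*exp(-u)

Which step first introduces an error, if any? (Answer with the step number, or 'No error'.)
No error

All steps in this derivation are correct.
The final answer f'(u) = (1 - u)*exp(-u) is valid.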